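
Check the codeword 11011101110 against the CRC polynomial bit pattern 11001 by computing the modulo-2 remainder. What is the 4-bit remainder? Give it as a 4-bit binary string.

Modulo-2 division of 11011101110 by 11001:
  pos 0: 11011 XOR 11001 = 00010
  pos 3: 10101 XOR 11001 = 01100
  pos 4: 11001 XOR 11001 = 00000
Remainder = 0010 (nonzero — an error is detected).

0010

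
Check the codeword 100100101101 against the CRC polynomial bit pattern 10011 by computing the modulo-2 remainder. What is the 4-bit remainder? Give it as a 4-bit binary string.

0000

Modulo-2 division of 100100101101 by 10011:
  pos 0: 10010 XOR 10011 = 00001
  pos 4: 10101 XOR 10011 = 00110
  pos 6: 11010 XOR 10011 = 01001
  pos 7: 10011 XOR 10011 = 00000
Remainder = 0000 (zero — the frame passes the CRC check).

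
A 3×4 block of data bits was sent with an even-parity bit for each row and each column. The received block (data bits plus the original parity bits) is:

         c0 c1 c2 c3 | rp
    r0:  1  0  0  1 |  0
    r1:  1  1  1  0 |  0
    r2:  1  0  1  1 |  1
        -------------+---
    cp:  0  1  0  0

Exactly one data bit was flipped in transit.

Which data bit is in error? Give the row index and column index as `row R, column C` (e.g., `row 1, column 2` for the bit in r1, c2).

row 1, column 0

Recompute each row's even parity and compare to rp:
  r0: data parity 0, sent rp 0 → ok
  r1: data parity 1, sent rp 0 → mismatch
  r2: data parity 1, sent rp 1 → ok
Recompute each column's even parity and compare to cp:
  c0: data parity 1, sent cp 0 → mismatch
  c1: data parity 1, sent cp 1 → ok
  c2: data parity 0, sent cp 0 → ok
  c3: data parity 0, sent cp 0 → ok
Exactly one row (r1) and one column (c0) fail → the flipped bit is at their intersection.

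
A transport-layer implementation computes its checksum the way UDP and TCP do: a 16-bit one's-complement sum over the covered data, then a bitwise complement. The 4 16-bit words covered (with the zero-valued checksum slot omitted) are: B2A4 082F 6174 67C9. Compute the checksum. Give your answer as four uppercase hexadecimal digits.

7BEE

One's-complement addition (fold any carry out of bit 15 back into bit 0):
  0xB2A4 + 0x082F = 0x0BAD3
  0xBAD3 + 0x6174 = 0x11C47 → wrap carry → 0x1C48
  0x1C48 + 0x67C9 = 0x08411
One's-complement sum = 0x8411.
Checksum = ~0x8411 & 0xFFFF = 0x7BEE.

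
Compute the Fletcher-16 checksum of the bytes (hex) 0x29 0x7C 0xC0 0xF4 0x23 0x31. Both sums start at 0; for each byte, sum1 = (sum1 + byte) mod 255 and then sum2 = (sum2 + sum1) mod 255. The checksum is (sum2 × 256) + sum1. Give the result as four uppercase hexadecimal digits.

Running sums (mod 255):
  after byte 0 (0x29): sum1=41, sum2=41
  after byte 1 (0x7C): sum1=165, sum2=206
  after byte 2 (0xC0): sum1=102, sum2=53
  after byte 3 (0xF4): sum1=91, sum2=144
  after byte 4 (0x23): sum1=126, sum2=15
  after byte 5 (0x31): sum1=175, sum2=190
Checksum = sum2·256 + sum1 = 190·256 + 175 = 48815 = 0xBEAF.

BEAF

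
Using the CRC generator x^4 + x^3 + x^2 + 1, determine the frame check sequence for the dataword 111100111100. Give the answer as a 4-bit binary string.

0011

Append 4 zeros: 1111001111000000. Divide by 11101 (XOR where the leading bit is 1):
  pos 0: 11110 XOR 11101 = 00011
  pos 3: 11011 XOR 11101 = 00110
  pos 5: 11011 XOR 11101 = 00110
  pos 7: 11000 XOR 11101 = 00101
  pos 9: 10100 XOR 11101 = 01001
  pos 10: 10010 XOR 11101 = 01111
  pos 11: 11110 XOR 11101 = 00011
Remainder (last 4 bits) = 0011. This is the CRC / FCS.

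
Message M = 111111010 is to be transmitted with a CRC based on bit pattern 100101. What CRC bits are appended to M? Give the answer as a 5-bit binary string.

Append 5 zeros: 11111101000000. Divide by 100101 (XOR where the leading bit is 1):
  pos 0: 111111 XOR 100101 = 011010
  pos 1: 110100 XOR 100101 = 010001
  pos 2: 100011 XOR 100101 = 000110
  pos 5: 110000 XOR 100101 = 010101
  pos 6: 101010 XOR 100101 = 001111
  pos 8: 111100 XOR 100101 = 011001
Remainder (last 5 bits) = 11001. This is the CRC / FCS.

11001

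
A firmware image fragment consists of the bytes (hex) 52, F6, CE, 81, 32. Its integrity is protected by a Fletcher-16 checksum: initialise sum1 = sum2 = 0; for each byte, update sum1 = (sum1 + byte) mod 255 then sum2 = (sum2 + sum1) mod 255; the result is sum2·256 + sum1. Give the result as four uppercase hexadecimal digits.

Running sums (mod 255):
  after byte 0 (52): sum1=82, sum2=82
  after byte 1 (F6): sum1=73, sum2=155
  after byte 2 (CE): sum1=24, sum2=179
  after byte 3 (81): sum1=153, sum2=77
  after byte 4 (32): sum1=203, sum2=25
Checksum = sum2·256 + sum1 = 25·256 + 203 = 6603 = 0x19CB.

19CB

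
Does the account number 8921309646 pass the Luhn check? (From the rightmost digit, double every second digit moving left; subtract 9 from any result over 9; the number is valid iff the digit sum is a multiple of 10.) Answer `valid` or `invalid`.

invalid

From the right, keep odd positions and double even positions (subtract 9 from any doubled value over 9):
  doubled (positions 2,4,...): 8 9 6 4 7 → sum 34
  kept (positions 1,3,...): 6 6 0 1 9 → sum 22
Total = 56.
56 mod 10 = 6, so the number is invalid.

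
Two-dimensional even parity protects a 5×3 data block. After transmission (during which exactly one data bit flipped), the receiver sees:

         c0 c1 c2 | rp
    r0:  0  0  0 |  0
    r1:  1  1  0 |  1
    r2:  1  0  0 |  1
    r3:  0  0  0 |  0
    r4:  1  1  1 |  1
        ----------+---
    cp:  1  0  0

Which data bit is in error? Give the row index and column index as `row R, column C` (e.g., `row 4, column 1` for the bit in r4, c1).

Recompute each row's even parity and compare to rp:
  r0: data parity 0, sent rp 0 → ok
  r1: data parity 0, sent rp 1 → mismatch
  r2: data parity 1, sent rp 1 → ok
  r3: data parity 0, sent rp 0 → ok
  r4: data parity 1, sent rp 1 → ok
Recompute each column's even parity and compare to cp:
  c0: data parity 1, sent cp 1 → ok
  c1: data parity 0, sent cp 0 → ok
  c2: data parity 1, sent cp 0 → mismatch
Exactly one row (r1) and one column (c2) fail → the flipped bit is at their intersection.

row 1, column 2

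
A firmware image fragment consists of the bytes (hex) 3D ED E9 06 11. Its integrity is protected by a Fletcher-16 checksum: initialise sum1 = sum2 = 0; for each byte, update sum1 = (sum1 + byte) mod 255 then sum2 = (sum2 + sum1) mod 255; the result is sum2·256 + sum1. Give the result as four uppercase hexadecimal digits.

Running sums (mod 255):
  after byte 0 (3D): sum1=61, sum2=61
  after byte 1 (ED): sum1=43, sum2=104
  after byte 2 (E9): sum1=21, sum2=125
  after byte 3 (06): sum1=27, sum2=152
  after byte 4 (11): sum1=44, sum2=196
Checksum = sum2·256 + sum1 = 196·256 + 44 = 50220 = 0xC42C.

C42C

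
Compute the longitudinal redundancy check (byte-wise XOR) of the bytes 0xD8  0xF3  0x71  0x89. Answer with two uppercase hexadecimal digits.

XOR the bytes together:
  start with 0xD8
  0xD8 ⊕ 0xF3 = 0x2B
  0x2B ⊕ 0x71 = 0x5A
  0x5A ⊕ 0x89 = 0xD3

D3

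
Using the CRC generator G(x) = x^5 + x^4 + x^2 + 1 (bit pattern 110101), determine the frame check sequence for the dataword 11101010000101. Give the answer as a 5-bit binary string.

10110

Append 5 zeros: 1110101000010100000. Divide by 110101 (XOR where the leading bit is 1):
  pos 0: 111010 XOR 110101 = 001111
  pos 2: 111110 XOR 110101 = 001011
  pos 4: 101100 XOR 110101 = 011001
  pos 5: 110010 XOR 110101 = 000111
  pos 8: 111101 XOR 110101 = 001000
  pos 10: 100000 XOR 110101 = 010101
  pos 11: 101010 XOR 110101 = 011111
  pos 12: 111110 XOR 110101 = 001011
Remainder (last 5 bits) = 10110. This is the CRC / FCS.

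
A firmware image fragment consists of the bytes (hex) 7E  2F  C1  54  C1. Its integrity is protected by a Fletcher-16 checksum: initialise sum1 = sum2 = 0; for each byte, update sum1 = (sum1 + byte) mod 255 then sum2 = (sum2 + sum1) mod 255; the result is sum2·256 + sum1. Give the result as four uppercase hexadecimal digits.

Running sums (mod 255):
  after byte 0 (7E): sum1=126, sum2=126
  after byte 1 (2F): sum1=173, sum2=44
  after byte 2 (C1): sum1=111, sum2=155
  after byte 3 (54): sum1=195, sum2=95
  after byte 4 (C1): sum1=133, sum2=228
Checksum = sum2·256 + sum1 = 228·256 + 133 = 58501 = 0xE485.

E485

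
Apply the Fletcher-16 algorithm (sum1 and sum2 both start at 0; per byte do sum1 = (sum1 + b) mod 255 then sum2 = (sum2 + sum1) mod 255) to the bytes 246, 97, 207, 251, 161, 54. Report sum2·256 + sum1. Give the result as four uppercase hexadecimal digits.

Running sums (mod 255):
  after byte 0 (246): sum1=246, sum2=246
  after byte 1 (97): sum1=88, sum2=79
  after byte 2 (207): sum1=40, sum2=119
  after byte 3 (251): sum1=36, sum2=155
  after byte 4 (161): sum1=197, sum2=97
  after byte 5 (54): sum1=251, sum2=93
Checksum = sum2·256 + sum1 = 93·256 + 251 = 24059 = 0x5DFB.

5DFB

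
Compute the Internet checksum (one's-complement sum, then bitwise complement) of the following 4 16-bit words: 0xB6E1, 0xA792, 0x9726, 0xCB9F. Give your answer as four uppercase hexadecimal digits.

3EC5

One's-complement addition (fold any carry out of bit 15 back into bit 0):
  0xB6E1 + 0xA792 = 0x15E73 → wrap carry → 0x5E74
  0x5E74 + 0x9726 = 0x0F59A
  0xF59A + 0xCB9F = 0x1C139 → wrap carry → 0xC13A
One's-complement sum = 0xC13A.
Checksum = ~0xC13A & 0xFFFF = 0x3EC5.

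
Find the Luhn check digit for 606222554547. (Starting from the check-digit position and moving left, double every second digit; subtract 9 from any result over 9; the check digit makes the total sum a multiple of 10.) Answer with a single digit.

8

Partial digits right→left: 7 4 5 4 5 5 2 2 2 6 0 6
Double every second digit counting from the check-digit position (so the 1st, 3rd, 5th, ... of the partial from the right).
  doubled (with −9 where >9): 5 1 1 4 4 0 → sum 15
  kept as-is: 4 4 5 2 6 6 → sum 27
Total = 15 + 27 = 42.
Check digit = (10 − (42 mod 10)) mod 10 = 8.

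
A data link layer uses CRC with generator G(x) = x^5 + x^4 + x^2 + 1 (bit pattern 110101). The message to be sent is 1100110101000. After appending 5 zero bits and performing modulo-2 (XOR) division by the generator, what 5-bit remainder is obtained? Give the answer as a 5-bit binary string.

00110

Append 5 zeros: 110011010100000000. Divide by 110101 (XOR where the leading bit is 1):
  pos 0: 110011 XOR 110101 = 000110
  pos 3: 110010 XOR 110101 = 000111
  pos 6: 111100 XOR 110101 = 001001
  pos 8: 100100 XOR 110101 = 010001
  pos 9: 100010 XOR 110101 = 010111
  pos 10: 101110 XOR 110101 = 011011
  pos 11: 110110 XOR 110101 = 000011
Remainder (last 5 bits) = 00110. This is the CRC / FCS.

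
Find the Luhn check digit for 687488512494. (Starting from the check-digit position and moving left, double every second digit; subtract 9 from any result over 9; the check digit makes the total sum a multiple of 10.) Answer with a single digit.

3

Partial digits right→left: 4 9 4 2 1 5 8 8 4 7 8 6
Double every second digit counting from the check-digit position (so the 1st, 3rd, 5th, ... of the partial from the right).
  doubled (with −9 where >9): 8 8 2 7 8 7 → sum 40
  kept as-is: 9 2 5 8 7 6 → sum 37
Total = 40 + 37 = 77.
Check digit = (10 − (77 mod 10)) mod 10 = 3.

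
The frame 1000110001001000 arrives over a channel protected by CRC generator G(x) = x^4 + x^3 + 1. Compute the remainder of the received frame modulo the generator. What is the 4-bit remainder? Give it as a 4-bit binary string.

Modulo-2 division of 1000110001001000 by 11001:
  pos 0: 10001 XOR 11001 = 01000
  pos 1: 10001 XOR 11001 = 01000
  pos 2: 10000 XOR 11001 = 01001
  pos 3: 10010 XOR 11001 = 01011
  pos 4: 10110 XOR 11001 = 01111
  pos 5: 11111 XOR 11001 = 00110
  pos 7: 11000 XOR 11001 = 00001
  pos 11: 11000 XOR 11001 = 00001
Remainder = 0001 (nonzero — an error is detected).

0001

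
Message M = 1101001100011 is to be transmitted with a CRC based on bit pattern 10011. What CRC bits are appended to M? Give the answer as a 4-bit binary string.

0110

Append 4 zeros: 11010011000110000. Divide by 10011 (XOR where the leading bit is 1):
  pos 0: 11010 XOR 10011 = 01001
  pos 1: 10010 XOR 10011 = 00001
  pos 5: 11100 XOR 10011 = 01111
  pos 6: 11110 XOR 10011 = 01101
  pos 7: 11011 XOR 10011 = 01000
  pos 8: 10001 XOR 10011 = 00010
  pos 11: 10000 XOR 10011 = 00011
Remainder (last 4 bits) = 0110. This is the CRC / FCS.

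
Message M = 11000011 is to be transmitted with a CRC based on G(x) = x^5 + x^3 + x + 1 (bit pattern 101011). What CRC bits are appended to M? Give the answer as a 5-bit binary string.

Append 5 zeros: 1100001100000. Divide by 101011 (XOR where the leading bit is 1):
  pos 0: 110000 XOR 101011 = 011011
  pos 1: 110111 XOR 101011 = 011100
  pos 2: 111001 XOR 101011 = 010010
  pos 3: 100100 XOR 101011 = 001111
  pos 5: 111100 XOR 101011 = 010111
  pos 6: 101110 XOR 101011 = 000101
Remainder (last 5 bits) = 01010. This is the CRC / FCS.

01010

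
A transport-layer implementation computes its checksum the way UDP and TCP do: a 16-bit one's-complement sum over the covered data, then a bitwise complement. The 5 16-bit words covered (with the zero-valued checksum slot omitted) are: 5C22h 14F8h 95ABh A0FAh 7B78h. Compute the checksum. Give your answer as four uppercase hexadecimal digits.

DCC6

One's-complement addition (fold any carry out of bit 15 back into bit 0):
  0x5C22 + 0x14F8 = 0x0711A
  0x711A + 0x95AB = 0x106C5 → wrap carry → 0x06C6
  0x06C6 + 0xA0FA = 0x0A7C0
  0xA7C0 + 0x7B78 = 0x12338 → wrap carry → 0x2339
One's-complement sum = 0x2339.
Checksum = ~0x2339 & 0xFFFF = 0xDCC6.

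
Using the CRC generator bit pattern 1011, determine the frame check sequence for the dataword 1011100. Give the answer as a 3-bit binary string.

111

Append 3 zeros: 1011100000. Divide by 1011 (XOR where the leading bit is 1):
  pos 0: 1011 XOR 1011 = 0000
  pos 4: 1000 XOR 1011 = 0011
  pos 6: 1100 XOR 1011 = 0111
Remainder (last 3 bits) = 111. This is the CRC / FCS.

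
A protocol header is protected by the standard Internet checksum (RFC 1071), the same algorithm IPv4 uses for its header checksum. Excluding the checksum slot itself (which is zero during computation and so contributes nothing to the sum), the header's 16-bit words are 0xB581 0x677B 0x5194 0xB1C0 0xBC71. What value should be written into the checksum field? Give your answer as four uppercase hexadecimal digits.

233C

One's-complement addition (fold any carry out of bit 15 back into bit 0):
  0xB581 + 0x677B = 0x11CFC → wrap carry → 0x1CFD
  0x1CFD + 0x5194 = 0x06E91
  0x6E91 + 0xB1C0 = 0x12051 → wrap carry → 0x2052
  0x2052 + 0xBC71 = 0x0DCC3
One's-complement sum = 0xDCC3.
Checksum = ~0xDCC3 & 0xFFFF = 0x233C.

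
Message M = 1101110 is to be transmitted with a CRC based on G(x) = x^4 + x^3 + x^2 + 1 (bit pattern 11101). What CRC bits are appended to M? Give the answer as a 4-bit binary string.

0100

Append 4 zeros: 11011100000. Divide by 11101 (XOR where the leading bit is 1):
  pos 0: 11011 XOR 11101 = 00110
  pos 2: 11010 XOR 11101 = 00111
  pos 4: 11100 XOR 11101 = 00001
Remainder (last 4 bits) = 0100. This is the CRC / FCS.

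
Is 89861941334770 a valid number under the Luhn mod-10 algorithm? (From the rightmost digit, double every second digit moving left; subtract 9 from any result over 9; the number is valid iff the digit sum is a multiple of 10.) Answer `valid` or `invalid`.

From the right, keep odd positions and double even positions (subtract 9 from any doubled value over 9):
  doubled (positions 2,4,...): 5 8 6 8 2 7 7 → sum 43
  kept (positions 1,3,...): 0 7 3 1 9 6 9 → sum 35
Total = 78.
78 mod 10 = 8, so the number is invalid.

invalid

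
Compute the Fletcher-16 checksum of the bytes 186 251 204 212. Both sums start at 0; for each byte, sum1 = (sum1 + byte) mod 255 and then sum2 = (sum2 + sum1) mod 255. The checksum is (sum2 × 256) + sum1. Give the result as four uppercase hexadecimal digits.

4D58

Running sums (mod 255):
  after byte 0 (186): sum1=186, sum2=186
  after byte 1 (251): sum1=182, sum2=113
  after byte 2 (204): sum1=131, sum2=244
  after byte 3 (212): sum1=88, sum2=77
Checksum = sum2·256 + sum1 = 77·256 + 88 = 19800 = 0x4D58.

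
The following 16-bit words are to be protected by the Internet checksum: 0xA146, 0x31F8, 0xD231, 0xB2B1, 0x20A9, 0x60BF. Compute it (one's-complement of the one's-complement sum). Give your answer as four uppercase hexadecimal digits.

2675

One's-complement addition (fold any carry out of bit 15 back into bit 0):
  0xA146 + 0x31F8 = 0x0D33E
  0xD33E + 0xD231 = 0x1A56F → wrap carry → 0xA570
  0xA570 + 0xB2B1 = 0x15821 → wrap carry → 0x5822
  0x5822 + 0x20A9 = 0x078CB
  0x78CB + 0x60BF = 0x0D98A
One's-complement sum = 0xD98A.
Checksum = ~0xD98A & 0xFFFF = 0x2675.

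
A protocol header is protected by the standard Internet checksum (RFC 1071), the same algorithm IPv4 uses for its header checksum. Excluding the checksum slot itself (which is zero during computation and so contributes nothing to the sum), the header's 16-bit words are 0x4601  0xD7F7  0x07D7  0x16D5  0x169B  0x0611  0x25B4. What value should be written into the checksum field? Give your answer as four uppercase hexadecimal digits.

One's-complement addition (fold any carry out of bit 15 back into bit 0):
  0x4601 + 0xD7F7 = 0x11DF8 → wrap carry → 0x1DF9
  0x1DF9 + 0x07D7 = 0x025D0
  0x25D0 + 0x16D5 = 0x03CA5
  0x3CA5 + 0x169B = 0x05340
  0x5340 + 0x0611 = 0x05951
  0x5951 + 0x25B4 = 0x07F05
One's-complement sum = 0x7F05.
Checksum = ~0x7F05 & 0xFFFF = 0x80FA.

80FA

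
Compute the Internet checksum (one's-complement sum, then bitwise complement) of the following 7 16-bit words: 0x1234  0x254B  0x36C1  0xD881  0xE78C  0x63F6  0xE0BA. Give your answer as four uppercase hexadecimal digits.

8CFF

One's-complement addition (fold any carry out of bit 15 back into bit 0):
  0x1234 + 0x254B = 0x0377F
  0x377F + 0x36C1 = 0x06E40
  0x6E40 + 0xD881 = 0x146C1 → wrap carry → 0x46C2
  0x46C2 + 0xE78C = 0x12E4E → wrap carry → 0x2E4F
  0x2E4F + 0x63F6 = 0x09245
  0x9245 + 0xE0BA = 0x172FF → wrap carry → 0x7300
One's-complement sum = 0x7300.
Checksum = ~0x7300 & 0xFFFF = 0x8CFF.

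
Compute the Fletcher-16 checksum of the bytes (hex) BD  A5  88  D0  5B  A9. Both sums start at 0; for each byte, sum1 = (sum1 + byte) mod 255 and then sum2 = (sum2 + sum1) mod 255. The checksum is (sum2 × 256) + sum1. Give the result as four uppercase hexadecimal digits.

Running sums (mod 255):
  after byte 0 (BD): sum1=189, sum2=189
  after byte 1 (A5): sum1=99, sum2=33
  after byte 2 (88): sum1=235, sum2=13
  after byte 3 (D0): sum1=188, sum2=201
  after byte 4 (5B): sum1=24, sum2=225
  after byte 5 (A9): sum1=193, sum2=163
Checksum = sum2·256 + sum1 = 163·256 + 193 = 41921 = 0xA3C1.

A3C1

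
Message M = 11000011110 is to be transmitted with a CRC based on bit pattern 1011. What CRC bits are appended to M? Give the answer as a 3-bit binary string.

Append 3 zeros: 11000011110000. Divide by 1011 (XOR where the leading bit is 1):
  pos 0: 1100 XOR 1011 = 0111
  pos 1: 1110 XOR 1011 = 0101
  pos 2: 1010 XOR 1011 = 0001
  pos 5: 1111 XOR 1011 = 0100
  pos 6: 1001 XOR 1011 = 0010
  pos 8: 1000 XOR 1011 = 0011
  pos 10: 1100 XOR 1011 = 0111
Remainder (last 3 bits) = 111. This is the CRC / FCS.

111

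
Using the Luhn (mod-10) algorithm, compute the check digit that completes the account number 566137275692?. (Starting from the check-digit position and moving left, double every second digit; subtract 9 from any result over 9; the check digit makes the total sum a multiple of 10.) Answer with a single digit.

Partial digits right→left: 2 9 6 5 7 2 7 3 1 6 6 5
Double every second digit counting from the check-digit position (so the 1st, 3rd, 5th, ... of the partial from the right).
  doubled (with −9 where >9): 4 3 5 5 2 3 → sum 22
  kept as-is: 9 5 2 3 6 5 → sum 30
Total = 22 + 30 = 52.
Check digit = (10 − (52 mod 10)) mod 10 = 8.

8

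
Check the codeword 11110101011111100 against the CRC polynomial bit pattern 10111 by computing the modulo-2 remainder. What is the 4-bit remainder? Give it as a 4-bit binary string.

0000

Modulo-2 division of 11110101011111100 by 10111:
  pos 0: 11110 XOR 10111 = 01001
  pos 1: 10011 XOR 10111 = 00100
  pos 3: 10001 XOR 10111 = 00110
  pos 5: 11001 XOR 10111 = 01110
  pos 6: 11101 XOR 10111 = 01010
  pos 7: 10101 XOR 10111 = 00010
  pos 10: 10111 XOR 10111 = 00000
Remainder = 0000 (zero — the frame passes the CRC check).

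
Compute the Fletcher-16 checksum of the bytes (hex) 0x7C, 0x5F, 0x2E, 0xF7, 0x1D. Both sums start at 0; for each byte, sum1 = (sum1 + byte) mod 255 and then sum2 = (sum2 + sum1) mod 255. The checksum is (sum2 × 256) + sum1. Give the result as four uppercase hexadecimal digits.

Running sums (mod 255):
  after byte 0 (0x7C): sum1=124, sum2=124
  after byte 1 (0x5F): sum1=219, sum2=88
  after byte 2 (0x2E): sum1=10, sum2=98
  after byte 3 (0xF7): sum1=2, sum2=100
  after byte 4 (0x1D): sum1=31, sum2=131
Checksum = sum2·256 + sum1 = 131·256 + 31 = 33567 = 0x831F.

831F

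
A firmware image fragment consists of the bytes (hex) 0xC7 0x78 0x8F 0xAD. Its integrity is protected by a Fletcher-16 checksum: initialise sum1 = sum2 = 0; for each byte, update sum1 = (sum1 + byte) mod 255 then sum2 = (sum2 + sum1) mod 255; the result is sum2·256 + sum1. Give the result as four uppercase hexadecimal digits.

557D

Running sums (mod 255):
  after byte 0 (0xC7): sum1=199, sum2=199
  after byte 1 (0x78): sum1=64, sum2=8
  after byte 2 (0x8F): sum1=207, sum2=215
  after byte 3 (0xAD): sum1=125, sum2=85
Checksum = sum2·256 + sum1 = 85·256 + 125 = 21885 = 0x557D.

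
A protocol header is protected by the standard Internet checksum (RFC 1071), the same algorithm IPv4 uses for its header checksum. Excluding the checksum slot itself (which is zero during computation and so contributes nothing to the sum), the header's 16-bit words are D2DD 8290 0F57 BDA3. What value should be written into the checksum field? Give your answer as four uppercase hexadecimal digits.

One's-complement addition (fold any carry out of bit 15 back into bit 0):
  0xD2DD + 0x8290 = 0x1556D → wrap carry → 0x556E
  0x556E + 0x0F57 = 0x064C5
  0x64C5 + 0xBDA3 = 0x12268 → wrap carry → 0x2269
One's-complement sum = 0x2269.
Checksum = ~0x2269 & 0xFFFF = 0xDD96.

DD96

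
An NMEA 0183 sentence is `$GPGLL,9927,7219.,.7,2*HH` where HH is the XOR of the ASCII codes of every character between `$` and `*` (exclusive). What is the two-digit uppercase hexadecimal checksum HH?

XOR the ASCII codes of the payload characters:
  'G' = 0x47 → acc = 0x47
  'P' = 0x50 → acc = 0x17
  'G' = 0x47 → acc = 0x50
  'L' = 0x4C → acc = 0x1C
  'L' = 0x4C → acc = 0x50
  ',' = 0x2C → acc = 0x7C
  '9' = 0x39 → acc = 0x45
  '9' = 0x39 → acc = 0x7C
  '2' = 0x32 → acc = 0x4E
  '7' = 0x37 → acc = 0x79
  ',' = 0x2C → acc = 0x55
  '7' = 0x37 → acc = 0x62
  '2' = 0x32 → acc = 0x50
  '1' = 0x31 → acc = 0x61
  '9' = 0x39 → acc = 0x58
  '.' = 0x2E → acc = 0x76
  ',' = 0x2C → acc = 0x5A
  '.' = 0x2E → acc = 0x74
  '7' = 0x37 → acc = 0x43
  ',' = 0x2C → acc = 0x6F
  '2' = 0x32 → acc = 0x5D
Checksum = 0x5D.

5D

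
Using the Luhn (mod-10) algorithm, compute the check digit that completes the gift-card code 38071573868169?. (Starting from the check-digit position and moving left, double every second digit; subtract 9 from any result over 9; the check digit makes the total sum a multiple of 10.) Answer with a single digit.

Partial digits right→left: 9 6 1 8 6 8 3 7 5 1 7 0 8 3
Double every second digit counting from the check-digit position (so the 1st, 3rd, 5th, ... of the partial from the right).
  doubled (with −9 where >9): 9 2 3 6 1 5 7 → sum 33
  kept as-is: 6 8 8 7 1 0 3 → sum 33
Total = 33 + 33 = 66.
Check digit = (10 − (66 mod 10)) mod 10 = 4.

4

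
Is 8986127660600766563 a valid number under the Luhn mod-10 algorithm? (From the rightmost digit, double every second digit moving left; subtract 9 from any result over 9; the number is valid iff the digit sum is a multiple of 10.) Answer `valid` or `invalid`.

From the right, keep odd positions and double even positions (subtract 9 from any doubled value over 9):
  doubled (positions 2,4,...): 3 3 5 0 0 3 4 3 9 → sum 30
  kept (positions 1,3,...): 3 5 6 0 6 6 7 1 8 8 → sum 50
Total = 80.
80 mod 10 = 0, so the number is valid.

valid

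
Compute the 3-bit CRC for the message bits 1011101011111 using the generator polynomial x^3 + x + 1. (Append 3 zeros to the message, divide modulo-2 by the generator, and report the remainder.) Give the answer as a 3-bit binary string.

100

Append 3 zeros: 1011101011111000. Divide by 1011 (XOR where the leading bit is 1):
  pos 0: 1011 XOR 1011 = 0000
  pos 4: 1010 XOR 1011 = 0001
  pos 7: 1111 XOR 1011 = 0100
  pos 8: 1001 XOR 1011 = 0010
  pos 10: 1010 XOR 1011 = 0001
Remainder (last 3 bits) = 100. This is the CRC / FCS.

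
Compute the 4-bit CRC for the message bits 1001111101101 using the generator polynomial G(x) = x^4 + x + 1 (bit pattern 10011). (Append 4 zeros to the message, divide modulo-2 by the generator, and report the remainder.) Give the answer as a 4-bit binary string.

0111

Append 4 zeros: 10011111011010000. Divide by 10011 (XOR where the leading bit is 1):
  pos 0: 10011 XOR 10011 = 00000
  pos 5: 11101 XOR 10011 = 01110
  pos 6: 11101 XOR 10011 = 01110
  pos 7: 11100 XOR 10011 = 01111
  pos 8: 11111 XOR 10011 = 01100
  pos 9: 11000 XOR 10011 = 01011
  pos 10: 10110 XOR 10011 = 00101
  pos 12: 10100 XOR 10011 = 00111
Remainder (last 4 bits) = 0111. This is the CRC / FCS.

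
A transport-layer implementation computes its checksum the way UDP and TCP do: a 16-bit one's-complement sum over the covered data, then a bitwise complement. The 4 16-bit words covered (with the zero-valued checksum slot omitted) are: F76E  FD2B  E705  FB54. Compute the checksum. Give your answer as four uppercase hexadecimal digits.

One's-complement addition (fold any carry out of bit 15 back into bit 0):
  0xF76E + 0xFD2B = 0x1F499 → wrap carry → 0xF49A
  0xF49A + 0xE705 = 0x1DB9F → wrap carry → 0xDBA0
  0xDBA0 + 0xFB54 = 0x1D6F4 → wrap carry → 0xD6F5
One's-complement sum = 0xD6F5.
Checksum = ~0xD6F5 & 0xFFFF = 0x290A.

290A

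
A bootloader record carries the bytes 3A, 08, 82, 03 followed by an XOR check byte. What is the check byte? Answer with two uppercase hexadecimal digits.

XOR the bytes together:
  start with 0x3A
  0x3A ⊕ 0x08 = 0x32
  0x32 ⊕ 0x82 = 0xB0
  0xB0 ⊕ 0x03 = 0xB3

B3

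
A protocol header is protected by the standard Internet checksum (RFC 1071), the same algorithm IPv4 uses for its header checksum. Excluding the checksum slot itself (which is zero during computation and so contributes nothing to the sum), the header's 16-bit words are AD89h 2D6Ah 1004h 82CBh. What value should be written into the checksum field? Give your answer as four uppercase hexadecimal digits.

923C

One's-complement addition (fold any carry out of bit 15 back into bit 0):
  0xAD89 + 0x2D6A = 0x0DAF3
  0xDAF3 + 0x1004 = 0x0EAF7
  0xEAF7 + 0x82CB = 0x16DC2 → wrap carry → 0x6DC3
One's-complement sum = 0x6DC3.
Checksum = ~0x6DC3 & 0xFFFF = 0x923C.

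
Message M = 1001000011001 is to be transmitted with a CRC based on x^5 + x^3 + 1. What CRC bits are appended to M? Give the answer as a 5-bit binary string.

10101

Append 5 zeros: 100100001100100000. Divide by 101001 (XOR where the leading bit is 1):
  pos 0: 100100 XOR 101001 = 001101
  pos 2: 110100 XOR 101001 = 011101
  pos 3: 111011 XOR 101001 = 010010
  pos 4: 100101 XOR 101001 = 001100
  pos 6: 110000 XOR 101001 = 011001
  pos 7: 110011 XOR 101001 = 011010
  pos 8: 110100 XOR 101001 = 011101
  pos 9: 111010 XOR 101001 = 010011
  pos 10: 100110 XOR 101001 = 001111
  pos 12: 111100 XOR 101001 = 010101
Remainder (last 5 bits) = 10101. This is the CRC / FCS.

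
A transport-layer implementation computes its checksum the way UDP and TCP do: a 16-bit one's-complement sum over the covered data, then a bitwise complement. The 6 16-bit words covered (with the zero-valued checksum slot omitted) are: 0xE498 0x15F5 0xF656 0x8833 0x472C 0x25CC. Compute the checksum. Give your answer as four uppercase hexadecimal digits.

19EF

One's-complement addition (fold any carry out of bit 15 back into bit 0):
  0xE498 + 0x15F5 = 0x0FA8D
  0xFA8D + 0xF656 = 0x1F0E3 → wrap carry → 0xF0E4
  0xF0E4 + 0x8833 = 0x17917 → wrap carry → 0x7918
  0x7918 + 0x472C = 0x0C044
  0xC044 + 0x25CC = 0x0E610
One's-complement sum = 0xE610.
Checksum = ~0xE610 & 0xFFFF = 0x19EF.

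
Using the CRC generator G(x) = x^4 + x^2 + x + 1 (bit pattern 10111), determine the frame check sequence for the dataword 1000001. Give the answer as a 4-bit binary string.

Append 4 zeros: 10000010000. Divide by 10111 (XOR where the leading bit is 1):
  pos 0: 10000 XOR 10111 = 00111
  pos 2: 11101 XOR 10111 = 01010
  pos 3: 10100 XOR 10111 = 00011
  pos 6: 11000 XOR 10111 = 01111
Remainder (last 4 bits) = 1111. This is the CRC / FCS.

1111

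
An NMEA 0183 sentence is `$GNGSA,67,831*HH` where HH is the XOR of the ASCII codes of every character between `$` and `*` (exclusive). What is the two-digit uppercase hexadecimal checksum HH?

XOR the ASCII codes of the payload characters:
  'G' = 0x47 → acc = 0x47
  'N' = 0x4E → acc = 0x09
  'G' = 0x47 → acc = 0x4E
  'S' = 0x53 → acc = 0x1D
  'A' = 0x41 → acc = 0x5C
  ',' = 0x2C → acc = 0x70
  '6' = 0x36 → acc = 0x46
  '7' = 0x37 → acc = 0x71
  ',' = 0x2C → acc = 0x5D
  '8' = 0x38 → acc = 0x65
  '3' = 0x33 → acc = 0x56
  '1' = 0x31 → acc = 0x67
Checksum = 0x67.

67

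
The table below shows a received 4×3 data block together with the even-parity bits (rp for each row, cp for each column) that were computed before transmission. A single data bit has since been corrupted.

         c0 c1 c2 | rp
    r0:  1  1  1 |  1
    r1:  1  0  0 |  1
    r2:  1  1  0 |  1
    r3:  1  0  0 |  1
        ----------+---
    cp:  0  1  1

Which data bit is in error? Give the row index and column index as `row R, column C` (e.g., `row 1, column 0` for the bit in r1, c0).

row 2, column 1

Recompute each row's even parity and compare to rp:
  r0: data parity 1, sent rp 1 → ok
  r1: data parity 1, sent rp 1 → ok
  r2: data parity 0, sent rp 1 → mismatch
  r3: data parity 1, sent rp 1 → ok
Recompute each column's even parity and compare to cp:
  c0: data parity 0, sent cp 0 → ok
  c1: data parity 0, sent cp 1 → mismatch
  c2: data parity 1, sent cp 1 → ok
Exactly one row (r2) and one column (c1) fail → the flipped bit is at their intersection.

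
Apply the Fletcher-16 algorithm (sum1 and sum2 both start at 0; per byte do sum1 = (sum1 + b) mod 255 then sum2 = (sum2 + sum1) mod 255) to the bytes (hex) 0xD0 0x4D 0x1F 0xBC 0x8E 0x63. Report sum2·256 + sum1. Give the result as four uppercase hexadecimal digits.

9AEB

Running sums (mod 255):
  after byte 0 (0xD0): sum1=208, sum2=208
  after byte 1 (0x4D): sum1=30, sum2=238
  after byte 2 (0x1F): sum1=61, sum2=44
  after byte 3 (0xBC): sum1=249, sum2=38
  after byte 4 (0x8E): sum1=136, sum2=174
  after byte 5 (0x63): sum1=235, sum2=154
Checksum = sum2·256 + sum1 = 154·256 + 235 = 39659 = 0x9AEB.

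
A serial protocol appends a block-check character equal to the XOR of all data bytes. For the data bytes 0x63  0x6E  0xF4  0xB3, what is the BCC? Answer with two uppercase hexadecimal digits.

XOR the bytes together:
  start with 0x63
  0x63 ⊕ 0x6E = 0x0D
  0x0D ⊕ 0xF4 = 0xF9
  0xF9 ⊕ 0xB3 = 0x4A

4A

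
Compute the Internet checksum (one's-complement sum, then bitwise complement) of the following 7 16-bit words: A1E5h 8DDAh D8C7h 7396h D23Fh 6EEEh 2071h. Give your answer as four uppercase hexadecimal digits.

2242

One's-complement addition (fold any carry out of bit 15 back into bit 0):
  0xA1E5 + 0x8DDA = 0x12FBF → wrap carry → 0x2FC0
  0x2FC0 + 0xD8C7 = 0x10887 → wrap carry → 0x0888
  0x0888 + 0x7396 = 0x07C1E
  0x7C1E + 0xD23F = 0x14E5D → wrap carry → 0x4E5E
  0x4E5E + 0x6EEE = 0x0BD4C
  0xBD4C + 0x2071 = 0x0DDBD
One's-complement sum = 0xDDBD.
Checksum = ~0xDDBD & 0xFFFF = 0x2242.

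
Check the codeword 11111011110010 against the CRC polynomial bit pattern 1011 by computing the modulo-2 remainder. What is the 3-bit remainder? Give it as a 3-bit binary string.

100

Modulo-2 division of 11111011110010 by 1011:
  pos 0: 1111 XOR 1011 = 0100
  pos 1: 1001 XOR 1011 = 0010
  pos 3: 1001 XOR 1011 = 0010
  pos 5: 1011 XOR 1011 = 0000
  pos 9: 1001 XOR 1011 = 0010
Remainder = 100 (nonzero — an error is detected).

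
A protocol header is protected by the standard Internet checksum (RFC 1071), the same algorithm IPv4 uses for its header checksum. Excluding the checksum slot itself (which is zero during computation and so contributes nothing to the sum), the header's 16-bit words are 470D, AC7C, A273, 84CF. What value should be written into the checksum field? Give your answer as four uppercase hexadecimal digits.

One's-complement addition (fold any carry out of bit 15 back into bit 0):
  0x470D + 0xAC7C = 0x0F389
  0xF389 + 0xA273 = 0x195FC → wrap carry → 0x95FD
  0x95FD + 0x84CF = 0x11ACC → wrap carry → 0x1ACD
One's-complement sum = 0x1ACD.
Checksum = ~0x1ACD & 0xFFFF = 0xE532.

E532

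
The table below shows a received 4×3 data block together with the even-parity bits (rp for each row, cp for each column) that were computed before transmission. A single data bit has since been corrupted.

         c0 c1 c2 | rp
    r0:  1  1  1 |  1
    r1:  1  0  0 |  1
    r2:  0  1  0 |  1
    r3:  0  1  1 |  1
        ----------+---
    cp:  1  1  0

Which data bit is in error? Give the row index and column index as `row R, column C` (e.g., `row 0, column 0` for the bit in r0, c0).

Recompute each row's even parity and compare to rp:
  r0: data parity 1, sent rp 1 → ok
  r1: data parity 1, sent rp 1 → ok
  r2: data parity 1, sent rp 1 → ok
  r3: data parity 0, sent rp 1 → mismatch
Recompute each column's even parity and compare to cp:
  c0: data parity 0, sent cp 1 → mismatch
  c1: data parity 1, sent cp 1 → ok
  c2: data parity 0, sent cp 0 → ok
Exactly one row (r3) and one column (c0) fail → the flipped bit is at their intersection.

row 3, column 0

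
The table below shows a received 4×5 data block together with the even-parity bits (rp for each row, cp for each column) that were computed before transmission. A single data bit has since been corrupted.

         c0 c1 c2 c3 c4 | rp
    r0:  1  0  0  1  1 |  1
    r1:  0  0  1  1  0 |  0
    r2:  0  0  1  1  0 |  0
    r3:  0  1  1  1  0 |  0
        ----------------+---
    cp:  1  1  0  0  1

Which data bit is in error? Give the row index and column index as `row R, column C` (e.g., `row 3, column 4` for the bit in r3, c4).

row 3, column 2

Recompute each row's even parity and compare to rp:
  r0: data parity 1, sent rp 1 → ok
  r1: data parity 0, sent rp 0 → ok
  r2: data parity 0, sent rp 0 → ok
  r3: data parity 1, sent rp 0 → mismatch
Recompute each column's even parity and compare to cp:
  c0: data parity 1, sent cp 1 → ok
  c1: data parity 1, sent cp 1 → ok
  c2: data parity 1, sent cp 0 → mismatch
  c3: data parity 0, sent cp 0 → ok
  c4: data parity 1, sent cp 1 → ok
Exactly one row (r3) and one column (c2) fail → the flipped bit is at their intersection.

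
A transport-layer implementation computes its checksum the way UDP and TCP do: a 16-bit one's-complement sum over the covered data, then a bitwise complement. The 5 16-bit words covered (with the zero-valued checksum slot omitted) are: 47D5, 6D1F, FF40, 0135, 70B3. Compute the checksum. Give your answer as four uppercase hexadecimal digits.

One's-complement addition (fold any carry out of bit 15 back into bit 0):
  0x47D5 + 0x6D1F = 0x0B4F4
  0xB4F4 + 0xFF40 = 0x1B434 → wrap carry → 0xB435
  0xB435 + 0x0135 = 0x0B56A
  0xB56A + 0x70B3 = 0x1261D → wrap carry → 0x261E
One's-complement sum = 0x261E.
Checksum = ~0x261E & 0xFFFF = 0xD9E1.

D9E1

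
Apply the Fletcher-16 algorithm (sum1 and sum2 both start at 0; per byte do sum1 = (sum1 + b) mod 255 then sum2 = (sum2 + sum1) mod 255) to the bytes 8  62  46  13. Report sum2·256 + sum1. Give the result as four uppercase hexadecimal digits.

4481

Running sums (mod 255):
  after byte 0 (8): sum1=8, sum2=8
  after byte 1 (62): sum1=70, sum2=78
  after byte 2 (46): sum1=116, sum2=194
  after byte 3 (13): sum1=129, sum2=68
Checksum = sum2·256 + sum1 = 68·256 + 129 = 17537 = 0x4481.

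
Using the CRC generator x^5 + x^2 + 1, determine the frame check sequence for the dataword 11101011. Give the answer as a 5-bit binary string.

11010

Append 5 zeros: 1110101100000. Divide by 100101 (XOR where the leading bit is 1):
  pos 0: 111010 XOR 100101 = 011111
  pos 1: 111111 XOR 100101 = 011010
  pos 2: 110101 XOR 100101 = 010000
  pos 3: 100000 XOR 100101 = 000101
  pos 6: 101000 XOR 100101 = 001101
Remainder (last 5 bits) = 11010. This is the CRC / FCS.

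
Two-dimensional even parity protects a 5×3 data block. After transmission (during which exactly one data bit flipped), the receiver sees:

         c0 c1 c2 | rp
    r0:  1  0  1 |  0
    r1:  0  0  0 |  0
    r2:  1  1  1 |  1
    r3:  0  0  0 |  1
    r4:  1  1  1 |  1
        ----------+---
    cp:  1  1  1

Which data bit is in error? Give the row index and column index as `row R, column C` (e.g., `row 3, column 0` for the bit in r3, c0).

Recompute each row's even parity and compare to rp:
  r0: data parity 0, sent rp 0 → ok
  r1: data parity 0, sent rp 0 → ok
  r2: data parity 1, sent rp 1 → ok
  r3: data parity 0, sent rp 1 → mismatch
  r4: data parity 1, sent rp 1 → ok
Recompute each column's even parity and compare to cp:
  c0: data parity 1, sent cp 1 → ok
  c1: data parity 0, sent cp 1 → mismatch
  c2: data parity 1, sent cp 1 → ok
Exactly one row (r3) and one column (c1) fail → the flipped bit is at their intersection.

row 3, column 1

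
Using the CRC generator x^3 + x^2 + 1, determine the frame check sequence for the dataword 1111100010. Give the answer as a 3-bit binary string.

000

Append 3 zeros: 1111100010000. Divide by 1101 (XOR where the leading bit is 1):
  pos 0: 1111 XOR 1101 = 0010
  pos 2: 1010 XOR 1101 = 0111
  pos 3: 1110 XOR 1101 = 0011
  pos 5: 1101 XOR 1101 = 0000
Remainder (last 3 bits) = 000. This is the CRC / FCS.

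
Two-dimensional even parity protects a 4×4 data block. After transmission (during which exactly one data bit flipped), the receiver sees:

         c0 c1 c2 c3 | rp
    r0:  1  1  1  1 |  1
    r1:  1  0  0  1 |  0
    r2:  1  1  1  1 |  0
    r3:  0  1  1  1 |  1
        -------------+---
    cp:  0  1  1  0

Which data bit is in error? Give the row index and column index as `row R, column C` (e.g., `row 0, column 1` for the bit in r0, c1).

Recompute each row's even parity and compare to rp:
  r0: data parity 0, sent rp 1 → mismatch
  r1: data parity 0, sent rp 0 → ok
  r2: data parity 0, sent rp 0 → ok
  r3: data parity 1, sent rp 1 → ok
Recompute each column's even parity and compare to cp:
  c0: data parity 1, sent cp 0 → mismatch
  c1: data parity 1, sent cp 1 → ok
  c2: data parity 1, sent cp 1 → ok
  c3: data parity 0, sent cp 0 → ok
Exactly one row (r0) and one column (c0) fail → the flipped bit is at their intersection.

row 0, column 0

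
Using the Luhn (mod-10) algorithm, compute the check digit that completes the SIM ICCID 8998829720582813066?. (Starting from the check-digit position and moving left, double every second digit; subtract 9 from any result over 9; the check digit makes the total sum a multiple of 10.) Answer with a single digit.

Partial digits right→left: 6 6 0 3 1 8 2 8 5 0 2 7 9 2 8 8 9 9 8
Double every second digit counting from the check-digit position (so the 1st, 3rd, 5th, ... of the partial from the right).
  doubled (with −9 where >9): 3 0 2 4 1 4 9 7 9 7 → sum 46
  kept as-is: 6 3 8 8 0 7 2 8 9 → sum 51
Total = 46 + 51 = 97.
Check digit = (10 − (97 mod 10)) mod 10 = 3.

3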